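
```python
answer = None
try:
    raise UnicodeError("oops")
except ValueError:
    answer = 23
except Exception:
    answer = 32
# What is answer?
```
23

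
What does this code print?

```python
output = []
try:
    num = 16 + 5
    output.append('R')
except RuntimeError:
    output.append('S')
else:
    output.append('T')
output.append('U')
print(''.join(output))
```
RTU

else block runs when no exception occurs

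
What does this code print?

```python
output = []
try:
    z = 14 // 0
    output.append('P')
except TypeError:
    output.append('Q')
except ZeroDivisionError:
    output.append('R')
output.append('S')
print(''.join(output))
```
RS

ZeroDivisionError is caught by its specific handler, not TypeError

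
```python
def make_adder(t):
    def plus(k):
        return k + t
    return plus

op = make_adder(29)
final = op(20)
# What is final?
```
49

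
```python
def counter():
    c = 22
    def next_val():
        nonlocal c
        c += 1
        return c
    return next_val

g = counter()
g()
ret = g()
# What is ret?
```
24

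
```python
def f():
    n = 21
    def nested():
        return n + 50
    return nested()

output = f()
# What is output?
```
71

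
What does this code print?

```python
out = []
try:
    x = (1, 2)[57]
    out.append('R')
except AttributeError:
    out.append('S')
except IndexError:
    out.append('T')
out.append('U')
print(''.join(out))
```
TU

IndexError is caught by its specific handler, not AttributeError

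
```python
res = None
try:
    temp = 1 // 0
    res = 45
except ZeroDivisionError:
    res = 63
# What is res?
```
63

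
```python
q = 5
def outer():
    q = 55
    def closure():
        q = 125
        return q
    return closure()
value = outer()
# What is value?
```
125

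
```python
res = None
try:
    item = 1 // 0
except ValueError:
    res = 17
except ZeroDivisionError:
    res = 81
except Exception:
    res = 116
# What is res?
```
81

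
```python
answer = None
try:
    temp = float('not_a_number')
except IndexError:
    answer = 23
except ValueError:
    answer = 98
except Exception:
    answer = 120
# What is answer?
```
98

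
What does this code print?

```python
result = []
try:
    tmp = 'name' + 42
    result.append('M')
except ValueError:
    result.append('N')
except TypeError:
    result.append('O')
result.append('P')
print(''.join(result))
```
OP

TypeError is caught by its specific handler, not ValueError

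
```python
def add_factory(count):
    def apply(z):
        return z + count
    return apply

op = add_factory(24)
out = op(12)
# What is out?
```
36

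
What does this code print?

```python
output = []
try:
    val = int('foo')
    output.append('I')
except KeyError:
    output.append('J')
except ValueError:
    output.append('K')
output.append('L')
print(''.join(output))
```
KL

ValueError is caught by its specific handler, not KeyError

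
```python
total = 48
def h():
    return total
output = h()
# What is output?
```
48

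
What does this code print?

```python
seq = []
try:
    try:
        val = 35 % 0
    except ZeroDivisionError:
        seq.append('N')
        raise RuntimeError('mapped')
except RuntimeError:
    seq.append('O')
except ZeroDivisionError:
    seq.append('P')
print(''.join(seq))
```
NO

New RuntimeError raised, caught by outer RuntimeError handler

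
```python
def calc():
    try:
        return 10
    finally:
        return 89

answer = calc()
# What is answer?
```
89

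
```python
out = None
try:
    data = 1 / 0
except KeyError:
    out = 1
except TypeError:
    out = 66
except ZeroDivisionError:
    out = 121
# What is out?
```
121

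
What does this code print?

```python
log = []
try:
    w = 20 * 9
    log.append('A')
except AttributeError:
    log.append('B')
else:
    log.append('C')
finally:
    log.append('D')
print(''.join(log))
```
ACD

else runs before finally when no exception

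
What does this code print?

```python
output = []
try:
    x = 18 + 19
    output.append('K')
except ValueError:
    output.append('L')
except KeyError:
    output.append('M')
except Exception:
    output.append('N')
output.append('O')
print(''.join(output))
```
KO

No exception, try block completes normally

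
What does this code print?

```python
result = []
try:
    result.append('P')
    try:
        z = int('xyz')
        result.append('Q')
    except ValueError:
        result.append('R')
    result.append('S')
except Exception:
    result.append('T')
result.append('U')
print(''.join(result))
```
PRSU

Inner exception caught by inner handler, outer continues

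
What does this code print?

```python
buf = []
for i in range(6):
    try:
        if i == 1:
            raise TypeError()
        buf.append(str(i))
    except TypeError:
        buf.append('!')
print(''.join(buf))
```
0!2345

Exception on i=1 caught, loop continues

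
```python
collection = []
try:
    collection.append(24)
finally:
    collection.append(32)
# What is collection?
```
[24, 32]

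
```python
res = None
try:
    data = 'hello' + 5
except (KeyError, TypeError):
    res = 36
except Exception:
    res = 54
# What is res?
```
36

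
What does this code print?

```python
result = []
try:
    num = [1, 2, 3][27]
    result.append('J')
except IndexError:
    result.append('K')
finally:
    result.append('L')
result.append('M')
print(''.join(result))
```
KLM

finally always runs, even after exception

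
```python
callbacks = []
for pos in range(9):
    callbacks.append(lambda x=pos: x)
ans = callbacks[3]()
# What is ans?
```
3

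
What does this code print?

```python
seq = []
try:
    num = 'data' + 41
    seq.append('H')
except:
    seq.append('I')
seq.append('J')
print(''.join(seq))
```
IJ

Exception raised in try, caught by bare except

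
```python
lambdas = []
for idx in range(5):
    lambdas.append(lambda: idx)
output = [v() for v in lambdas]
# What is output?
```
[4, 4, 4, 4, 4]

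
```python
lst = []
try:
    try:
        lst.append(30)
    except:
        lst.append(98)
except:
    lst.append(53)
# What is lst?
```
[30]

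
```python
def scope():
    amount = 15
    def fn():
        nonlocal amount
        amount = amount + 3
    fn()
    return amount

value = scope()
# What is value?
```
18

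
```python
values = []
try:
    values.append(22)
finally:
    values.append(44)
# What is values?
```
[22, 44]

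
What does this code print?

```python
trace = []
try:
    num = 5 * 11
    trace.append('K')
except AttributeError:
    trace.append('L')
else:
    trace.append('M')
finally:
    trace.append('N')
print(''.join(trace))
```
KMN

else runs before finally when no exception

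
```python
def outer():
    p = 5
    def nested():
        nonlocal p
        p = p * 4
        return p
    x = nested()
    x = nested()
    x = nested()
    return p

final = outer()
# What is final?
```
320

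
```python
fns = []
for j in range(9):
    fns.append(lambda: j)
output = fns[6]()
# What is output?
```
8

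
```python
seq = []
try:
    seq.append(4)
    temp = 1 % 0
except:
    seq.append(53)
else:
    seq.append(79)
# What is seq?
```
[4, 53]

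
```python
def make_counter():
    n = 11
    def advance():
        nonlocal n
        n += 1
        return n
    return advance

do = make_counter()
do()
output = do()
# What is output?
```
13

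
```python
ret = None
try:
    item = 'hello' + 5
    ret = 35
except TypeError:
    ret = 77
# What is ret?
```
77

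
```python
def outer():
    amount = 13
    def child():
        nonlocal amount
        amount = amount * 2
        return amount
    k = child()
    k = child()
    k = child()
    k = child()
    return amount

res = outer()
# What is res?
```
208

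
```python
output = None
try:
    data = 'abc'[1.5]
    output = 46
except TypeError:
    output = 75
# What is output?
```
75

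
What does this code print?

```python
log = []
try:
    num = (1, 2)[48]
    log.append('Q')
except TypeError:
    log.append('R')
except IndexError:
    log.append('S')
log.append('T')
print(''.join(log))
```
ST

IndexError is caught by its specific handler, not TypeError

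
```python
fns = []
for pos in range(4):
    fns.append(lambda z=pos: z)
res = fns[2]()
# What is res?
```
2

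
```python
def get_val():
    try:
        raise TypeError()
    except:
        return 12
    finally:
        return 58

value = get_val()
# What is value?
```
58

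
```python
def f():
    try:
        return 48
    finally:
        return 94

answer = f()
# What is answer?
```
94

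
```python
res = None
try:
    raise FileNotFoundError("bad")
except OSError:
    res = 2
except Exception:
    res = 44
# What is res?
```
2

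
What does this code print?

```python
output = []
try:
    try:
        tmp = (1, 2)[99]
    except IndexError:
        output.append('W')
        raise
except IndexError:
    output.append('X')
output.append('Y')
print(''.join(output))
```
WXY

raise without argument re-raises current exception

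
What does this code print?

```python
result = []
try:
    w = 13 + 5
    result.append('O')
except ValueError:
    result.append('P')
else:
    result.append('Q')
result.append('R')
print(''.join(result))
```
OQR

else block runs when no exception occurs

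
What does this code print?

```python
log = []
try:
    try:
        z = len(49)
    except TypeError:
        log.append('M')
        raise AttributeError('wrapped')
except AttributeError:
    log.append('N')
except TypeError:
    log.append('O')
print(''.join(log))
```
MN

New AttributeError raised, caught by outer AttributeError handler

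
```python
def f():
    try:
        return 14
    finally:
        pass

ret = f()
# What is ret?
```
14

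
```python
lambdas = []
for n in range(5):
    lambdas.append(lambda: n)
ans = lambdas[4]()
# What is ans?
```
4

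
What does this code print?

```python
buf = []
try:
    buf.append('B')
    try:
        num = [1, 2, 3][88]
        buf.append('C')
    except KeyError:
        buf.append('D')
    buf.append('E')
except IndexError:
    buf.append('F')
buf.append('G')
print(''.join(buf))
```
BFG

Inner handler doesn't match, propagates to outer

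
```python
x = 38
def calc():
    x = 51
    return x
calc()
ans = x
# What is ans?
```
38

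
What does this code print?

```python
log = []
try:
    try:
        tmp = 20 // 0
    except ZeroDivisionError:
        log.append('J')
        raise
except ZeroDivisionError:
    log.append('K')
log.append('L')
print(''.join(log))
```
JKL

raise without argument re-raises current exception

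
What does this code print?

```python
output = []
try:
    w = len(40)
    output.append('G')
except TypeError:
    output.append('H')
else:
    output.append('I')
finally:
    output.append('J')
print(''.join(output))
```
HJ

Exception: except runs, else skipped, finally runs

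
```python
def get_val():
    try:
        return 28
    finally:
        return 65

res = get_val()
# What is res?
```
65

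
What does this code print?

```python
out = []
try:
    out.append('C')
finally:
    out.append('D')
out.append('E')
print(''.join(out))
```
CDE

try/finally without except, no exception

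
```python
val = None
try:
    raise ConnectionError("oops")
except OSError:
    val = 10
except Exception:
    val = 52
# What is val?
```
10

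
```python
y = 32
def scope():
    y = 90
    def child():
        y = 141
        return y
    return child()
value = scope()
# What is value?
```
141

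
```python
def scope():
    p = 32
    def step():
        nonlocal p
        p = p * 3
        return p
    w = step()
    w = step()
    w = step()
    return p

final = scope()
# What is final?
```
864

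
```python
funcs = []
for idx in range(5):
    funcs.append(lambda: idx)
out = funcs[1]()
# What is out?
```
4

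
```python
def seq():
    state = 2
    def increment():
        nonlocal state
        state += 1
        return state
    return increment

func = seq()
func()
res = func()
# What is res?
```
4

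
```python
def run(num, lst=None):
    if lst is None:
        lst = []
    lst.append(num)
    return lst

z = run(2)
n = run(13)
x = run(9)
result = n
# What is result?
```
[13]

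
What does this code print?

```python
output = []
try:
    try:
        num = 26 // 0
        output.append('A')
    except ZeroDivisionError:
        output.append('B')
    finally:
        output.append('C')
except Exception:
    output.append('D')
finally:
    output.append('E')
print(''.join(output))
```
BCE

Both finally blocks run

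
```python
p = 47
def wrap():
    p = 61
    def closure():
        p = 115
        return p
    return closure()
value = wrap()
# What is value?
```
115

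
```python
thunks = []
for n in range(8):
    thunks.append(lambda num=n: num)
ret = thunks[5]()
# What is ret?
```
5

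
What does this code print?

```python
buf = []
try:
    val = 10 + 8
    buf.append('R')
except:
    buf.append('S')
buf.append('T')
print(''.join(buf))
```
RT

No exception, try block completes normally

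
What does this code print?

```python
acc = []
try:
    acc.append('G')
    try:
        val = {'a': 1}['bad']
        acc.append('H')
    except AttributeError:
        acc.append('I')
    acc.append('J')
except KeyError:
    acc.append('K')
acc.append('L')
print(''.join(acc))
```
GKL

Inner handler doesn't match, propagates to outer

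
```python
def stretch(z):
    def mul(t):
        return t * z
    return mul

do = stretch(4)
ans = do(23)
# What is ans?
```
92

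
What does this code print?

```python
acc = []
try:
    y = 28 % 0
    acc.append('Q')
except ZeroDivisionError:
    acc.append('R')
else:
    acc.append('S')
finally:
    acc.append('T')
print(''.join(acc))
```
RT

Exception: except runs, else skipped, finally runs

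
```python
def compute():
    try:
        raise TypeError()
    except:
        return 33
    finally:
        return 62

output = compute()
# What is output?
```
62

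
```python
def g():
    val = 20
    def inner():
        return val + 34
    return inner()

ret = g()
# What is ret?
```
54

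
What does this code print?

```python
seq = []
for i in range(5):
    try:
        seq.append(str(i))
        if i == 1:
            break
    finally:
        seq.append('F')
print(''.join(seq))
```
0F1F

finally runs even when breaking out of loop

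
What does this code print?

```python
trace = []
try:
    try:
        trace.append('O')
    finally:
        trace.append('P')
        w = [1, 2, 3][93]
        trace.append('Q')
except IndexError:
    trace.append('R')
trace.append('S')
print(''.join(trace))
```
OPRS

Exception in inner finally caught by outer except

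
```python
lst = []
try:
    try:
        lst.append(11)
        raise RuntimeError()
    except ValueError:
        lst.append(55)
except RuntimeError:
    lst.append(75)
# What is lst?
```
[11, 75]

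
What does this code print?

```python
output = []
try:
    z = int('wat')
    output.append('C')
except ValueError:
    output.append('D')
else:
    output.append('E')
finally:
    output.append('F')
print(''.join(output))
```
DF

Exception: except runs, else skipped, finally runs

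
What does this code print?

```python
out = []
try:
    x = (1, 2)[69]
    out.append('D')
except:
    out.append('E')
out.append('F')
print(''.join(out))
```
EF

Exception raised in try, caught by bare except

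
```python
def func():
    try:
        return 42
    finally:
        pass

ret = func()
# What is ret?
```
42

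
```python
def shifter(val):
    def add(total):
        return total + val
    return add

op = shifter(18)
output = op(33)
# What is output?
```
51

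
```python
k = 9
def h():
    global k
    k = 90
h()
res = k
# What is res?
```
90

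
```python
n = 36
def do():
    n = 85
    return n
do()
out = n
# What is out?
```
36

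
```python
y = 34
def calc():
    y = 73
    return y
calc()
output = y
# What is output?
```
34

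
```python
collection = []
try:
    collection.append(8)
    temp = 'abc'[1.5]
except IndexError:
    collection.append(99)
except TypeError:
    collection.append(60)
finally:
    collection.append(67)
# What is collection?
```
[8, 60, 67]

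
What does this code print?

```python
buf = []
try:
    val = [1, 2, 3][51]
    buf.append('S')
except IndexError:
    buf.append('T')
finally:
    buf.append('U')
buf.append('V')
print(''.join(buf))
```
TUV

finally always runs, even after exception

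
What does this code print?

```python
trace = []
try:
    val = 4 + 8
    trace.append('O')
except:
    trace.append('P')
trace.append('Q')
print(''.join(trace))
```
OQ

No exception, try block completes normally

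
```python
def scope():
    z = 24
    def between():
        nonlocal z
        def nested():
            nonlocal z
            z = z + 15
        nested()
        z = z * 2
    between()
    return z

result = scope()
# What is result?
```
78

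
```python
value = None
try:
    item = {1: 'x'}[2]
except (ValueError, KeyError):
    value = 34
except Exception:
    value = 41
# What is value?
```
34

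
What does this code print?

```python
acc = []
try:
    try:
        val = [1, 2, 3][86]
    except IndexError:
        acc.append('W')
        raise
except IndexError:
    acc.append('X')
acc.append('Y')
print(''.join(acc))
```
WXY

raise without argument re-raises current exception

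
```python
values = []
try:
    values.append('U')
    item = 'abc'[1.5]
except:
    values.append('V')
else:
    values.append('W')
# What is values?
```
['U', 'V']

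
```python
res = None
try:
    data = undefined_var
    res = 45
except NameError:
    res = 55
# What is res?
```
55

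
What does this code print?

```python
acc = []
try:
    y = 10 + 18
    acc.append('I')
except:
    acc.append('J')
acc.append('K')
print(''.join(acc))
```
IK

No exception, try block completes normally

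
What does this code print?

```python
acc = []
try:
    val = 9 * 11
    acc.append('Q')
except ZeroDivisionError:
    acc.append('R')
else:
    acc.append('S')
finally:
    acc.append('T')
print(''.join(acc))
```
QST

else runs before finally when no exception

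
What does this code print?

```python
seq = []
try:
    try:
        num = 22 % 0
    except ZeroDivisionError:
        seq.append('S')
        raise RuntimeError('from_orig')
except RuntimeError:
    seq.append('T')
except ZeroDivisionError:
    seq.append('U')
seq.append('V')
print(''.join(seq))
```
STV

RuntimeError raised and caught, original ZeroDivisionError not re-raised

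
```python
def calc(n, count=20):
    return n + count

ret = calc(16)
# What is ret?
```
36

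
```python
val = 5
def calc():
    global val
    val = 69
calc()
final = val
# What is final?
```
69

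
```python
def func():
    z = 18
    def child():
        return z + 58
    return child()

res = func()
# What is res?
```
76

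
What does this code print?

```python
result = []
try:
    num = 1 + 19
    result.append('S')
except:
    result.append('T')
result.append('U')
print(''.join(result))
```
SU

No exception, try block completes normally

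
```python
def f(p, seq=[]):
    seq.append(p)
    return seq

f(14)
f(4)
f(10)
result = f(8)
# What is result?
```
[14, 4, 10, 8]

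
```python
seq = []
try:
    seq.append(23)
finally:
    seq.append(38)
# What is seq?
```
[23, 38]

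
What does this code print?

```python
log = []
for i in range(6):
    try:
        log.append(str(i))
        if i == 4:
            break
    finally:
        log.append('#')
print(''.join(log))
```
0#1#2#3#4#

finally runs even when breaking out of loop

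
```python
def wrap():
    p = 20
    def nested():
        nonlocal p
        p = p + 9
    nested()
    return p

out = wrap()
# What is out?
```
29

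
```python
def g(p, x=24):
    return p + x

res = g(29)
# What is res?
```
53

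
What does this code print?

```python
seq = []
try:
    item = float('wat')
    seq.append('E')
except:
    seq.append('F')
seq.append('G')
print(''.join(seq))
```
FG

Exception raised in try, caught by bare except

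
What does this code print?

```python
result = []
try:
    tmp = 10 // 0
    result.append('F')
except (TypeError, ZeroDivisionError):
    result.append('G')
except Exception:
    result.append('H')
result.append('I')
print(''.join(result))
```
GI

ZeroDivisionError matches tuple containing it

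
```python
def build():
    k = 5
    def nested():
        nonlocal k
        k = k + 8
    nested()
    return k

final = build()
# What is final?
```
13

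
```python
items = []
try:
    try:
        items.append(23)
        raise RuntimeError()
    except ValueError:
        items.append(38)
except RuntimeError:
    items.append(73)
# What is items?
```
[23, 73]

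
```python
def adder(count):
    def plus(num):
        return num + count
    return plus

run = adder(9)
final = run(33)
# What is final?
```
42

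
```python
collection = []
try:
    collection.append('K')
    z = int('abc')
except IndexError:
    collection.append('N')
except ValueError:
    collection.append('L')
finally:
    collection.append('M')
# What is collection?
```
['K', 'L', 'M']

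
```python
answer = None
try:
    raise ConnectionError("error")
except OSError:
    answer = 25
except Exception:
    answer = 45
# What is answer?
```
25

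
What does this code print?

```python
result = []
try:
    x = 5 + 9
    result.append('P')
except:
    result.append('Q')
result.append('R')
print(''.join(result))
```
PR

No exception, try block completes normally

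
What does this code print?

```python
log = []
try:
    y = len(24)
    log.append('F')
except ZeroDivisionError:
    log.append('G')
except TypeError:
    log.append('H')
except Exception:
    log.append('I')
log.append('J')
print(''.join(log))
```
HJ

TypeError matches before generic Exception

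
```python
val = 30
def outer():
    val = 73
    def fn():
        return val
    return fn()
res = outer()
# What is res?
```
73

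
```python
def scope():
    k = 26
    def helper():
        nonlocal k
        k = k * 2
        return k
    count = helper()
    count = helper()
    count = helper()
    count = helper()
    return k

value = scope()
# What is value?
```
416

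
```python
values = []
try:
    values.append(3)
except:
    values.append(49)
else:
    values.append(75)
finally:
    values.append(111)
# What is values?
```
[3, 75, 111]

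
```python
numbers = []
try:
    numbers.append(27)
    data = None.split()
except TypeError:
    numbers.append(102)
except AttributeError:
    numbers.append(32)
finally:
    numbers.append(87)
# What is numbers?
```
[27, 32, 87]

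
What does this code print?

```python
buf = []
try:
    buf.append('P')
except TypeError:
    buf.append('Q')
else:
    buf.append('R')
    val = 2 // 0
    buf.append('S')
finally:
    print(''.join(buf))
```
PR

Try succeeds, else appends 'R', ZeroDivisionError in else is uncaught, finally prints before exception propagates ('S' never appended)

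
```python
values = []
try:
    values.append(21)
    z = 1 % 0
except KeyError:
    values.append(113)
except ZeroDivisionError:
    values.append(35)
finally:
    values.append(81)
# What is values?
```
[21, 35, 81]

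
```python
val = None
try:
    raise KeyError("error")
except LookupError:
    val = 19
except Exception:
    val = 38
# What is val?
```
19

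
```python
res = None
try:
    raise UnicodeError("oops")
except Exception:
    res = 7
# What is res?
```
7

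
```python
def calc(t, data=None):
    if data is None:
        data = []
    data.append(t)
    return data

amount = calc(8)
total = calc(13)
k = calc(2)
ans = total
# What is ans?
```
[13]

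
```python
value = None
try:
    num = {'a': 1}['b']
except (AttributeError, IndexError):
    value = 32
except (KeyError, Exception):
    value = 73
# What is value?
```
73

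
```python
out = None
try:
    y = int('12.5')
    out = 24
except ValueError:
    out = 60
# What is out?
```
60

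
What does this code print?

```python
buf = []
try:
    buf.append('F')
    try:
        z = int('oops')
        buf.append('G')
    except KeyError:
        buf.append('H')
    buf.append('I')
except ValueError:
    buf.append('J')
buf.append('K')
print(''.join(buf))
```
FJK

Inner handler doesn't match, propagates to outer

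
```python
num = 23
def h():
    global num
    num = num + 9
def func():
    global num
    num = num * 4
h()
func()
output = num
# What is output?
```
128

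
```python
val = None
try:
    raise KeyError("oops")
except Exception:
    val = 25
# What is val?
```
25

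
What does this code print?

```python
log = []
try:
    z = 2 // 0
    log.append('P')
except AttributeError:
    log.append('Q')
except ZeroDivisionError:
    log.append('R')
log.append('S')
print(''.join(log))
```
RS

ZeroDivisionError is caught by its specific handler, not AttributeError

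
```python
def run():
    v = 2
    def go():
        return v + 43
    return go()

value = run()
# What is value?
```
45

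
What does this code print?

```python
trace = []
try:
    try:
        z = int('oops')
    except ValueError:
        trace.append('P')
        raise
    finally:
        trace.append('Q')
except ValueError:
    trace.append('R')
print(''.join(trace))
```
PQR

finally runs before re-raised exception propagates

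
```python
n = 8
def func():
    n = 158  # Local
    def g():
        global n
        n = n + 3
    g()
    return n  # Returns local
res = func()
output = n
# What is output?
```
11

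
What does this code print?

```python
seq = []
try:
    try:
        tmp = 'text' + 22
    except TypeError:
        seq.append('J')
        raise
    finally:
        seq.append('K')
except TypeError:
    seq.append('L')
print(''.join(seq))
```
JKL

finally runs before re-raised exception propagates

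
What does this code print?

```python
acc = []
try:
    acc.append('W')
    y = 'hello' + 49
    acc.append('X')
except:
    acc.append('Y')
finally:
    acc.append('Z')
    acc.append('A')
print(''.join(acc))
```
WYZA

Code before exception runs, then except, then all of finally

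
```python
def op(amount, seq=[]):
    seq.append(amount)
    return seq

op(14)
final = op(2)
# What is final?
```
[14, 2]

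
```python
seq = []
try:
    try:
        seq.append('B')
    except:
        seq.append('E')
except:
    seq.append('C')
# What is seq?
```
['B']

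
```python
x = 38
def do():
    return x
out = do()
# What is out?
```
38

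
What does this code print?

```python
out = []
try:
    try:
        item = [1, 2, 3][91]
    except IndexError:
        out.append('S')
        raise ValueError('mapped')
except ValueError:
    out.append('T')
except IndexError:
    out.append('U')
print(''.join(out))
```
ST

New ValueError raised, caught by outer ValueError handler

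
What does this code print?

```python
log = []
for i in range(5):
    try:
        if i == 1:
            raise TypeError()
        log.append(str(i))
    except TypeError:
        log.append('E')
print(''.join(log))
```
0E234

Exception on i=1 caught, loop continues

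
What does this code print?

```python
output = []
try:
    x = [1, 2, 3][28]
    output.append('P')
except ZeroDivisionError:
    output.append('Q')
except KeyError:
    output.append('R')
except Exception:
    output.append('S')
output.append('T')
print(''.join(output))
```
ST

IndexError not specifically caught, falls to Exception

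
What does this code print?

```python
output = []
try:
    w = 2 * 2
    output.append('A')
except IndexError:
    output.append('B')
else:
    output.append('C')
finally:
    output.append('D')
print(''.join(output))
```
ACD

else runs before finally when no exception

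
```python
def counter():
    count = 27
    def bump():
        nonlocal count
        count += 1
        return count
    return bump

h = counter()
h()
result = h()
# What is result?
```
29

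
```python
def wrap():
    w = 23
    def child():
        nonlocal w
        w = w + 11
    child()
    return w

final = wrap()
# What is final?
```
34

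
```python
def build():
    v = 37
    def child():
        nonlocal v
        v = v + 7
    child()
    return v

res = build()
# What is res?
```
44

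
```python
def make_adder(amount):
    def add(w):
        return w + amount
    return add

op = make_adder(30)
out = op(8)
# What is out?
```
38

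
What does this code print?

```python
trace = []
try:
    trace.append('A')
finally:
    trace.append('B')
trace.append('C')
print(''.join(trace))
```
ABC

try/finally without except, no exception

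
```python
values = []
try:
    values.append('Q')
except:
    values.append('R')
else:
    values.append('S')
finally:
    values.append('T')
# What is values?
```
['Q', 'S', 'T']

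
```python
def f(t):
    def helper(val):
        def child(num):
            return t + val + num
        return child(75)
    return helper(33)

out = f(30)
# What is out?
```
138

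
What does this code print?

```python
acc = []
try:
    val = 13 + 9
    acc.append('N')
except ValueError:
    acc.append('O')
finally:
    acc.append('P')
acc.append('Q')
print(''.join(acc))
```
NPQ

finally runs after normal execution too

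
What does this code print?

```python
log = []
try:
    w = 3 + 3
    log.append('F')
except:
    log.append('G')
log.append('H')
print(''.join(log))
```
FH

No exception, try block completes normally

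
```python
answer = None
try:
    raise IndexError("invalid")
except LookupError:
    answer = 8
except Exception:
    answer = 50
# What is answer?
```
8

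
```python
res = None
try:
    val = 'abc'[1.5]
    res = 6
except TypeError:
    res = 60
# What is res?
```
60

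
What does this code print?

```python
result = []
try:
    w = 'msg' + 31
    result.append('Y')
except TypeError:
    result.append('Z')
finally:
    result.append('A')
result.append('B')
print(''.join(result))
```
ZAB

finally always runs, even after exception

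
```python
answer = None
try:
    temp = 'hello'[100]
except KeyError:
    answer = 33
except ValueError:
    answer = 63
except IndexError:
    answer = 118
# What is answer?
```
118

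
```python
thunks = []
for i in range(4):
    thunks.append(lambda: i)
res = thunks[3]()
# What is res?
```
3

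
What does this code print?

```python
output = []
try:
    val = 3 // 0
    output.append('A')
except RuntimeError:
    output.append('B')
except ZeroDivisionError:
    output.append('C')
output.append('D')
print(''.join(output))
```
CD

ZeroDivisionError is caught by its specific handler, not RuntimeError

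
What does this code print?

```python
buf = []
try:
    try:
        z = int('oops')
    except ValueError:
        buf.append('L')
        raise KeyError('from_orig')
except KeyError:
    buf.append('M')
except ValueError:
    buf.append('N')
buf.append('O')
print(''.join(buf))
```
LMO

KeyError raised and caught, original ValueError not re-raised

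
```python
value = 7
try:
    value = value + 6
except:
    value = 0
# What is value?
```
13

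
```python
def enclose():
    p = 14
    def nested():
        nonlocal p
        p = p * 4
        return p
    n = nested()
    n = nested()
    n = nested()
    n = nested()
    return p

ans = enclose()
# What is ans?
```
3584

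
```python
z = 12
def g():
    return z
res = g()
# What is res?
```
12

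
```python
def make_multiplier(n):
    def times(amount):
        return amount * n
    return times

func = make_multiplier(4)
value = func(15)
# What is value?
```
60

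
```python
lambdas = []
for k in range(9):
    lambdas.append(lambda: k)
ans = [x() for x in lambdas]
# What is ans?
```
[8, 8, 8, 8, 8, 8, 8, 8, 8]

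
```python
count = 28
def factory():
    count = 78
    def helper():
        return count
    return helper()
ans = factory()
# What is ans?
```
78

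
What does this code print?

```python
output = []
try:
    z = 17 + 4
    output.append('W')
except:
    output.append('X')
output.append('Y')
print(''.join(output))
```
WY

No exception, try block completes normally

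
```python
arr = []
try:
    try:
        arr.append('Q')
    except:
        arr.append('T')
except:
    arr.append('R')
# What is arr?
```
['Q']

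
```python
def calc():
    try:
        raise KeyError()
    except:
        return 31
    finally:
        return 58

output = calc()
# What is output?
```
58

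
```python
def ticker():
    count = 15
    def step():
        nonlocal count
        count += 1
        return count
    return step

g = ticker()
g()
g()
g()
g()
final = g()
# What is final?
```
20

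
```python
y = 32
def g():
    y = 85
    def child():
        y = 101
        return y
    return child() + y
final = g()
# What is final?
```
186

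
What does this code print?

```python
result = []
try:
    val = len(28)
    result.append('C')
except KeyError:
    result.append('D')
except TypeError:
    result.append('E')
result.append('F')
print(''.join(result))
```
EF

TypeError is caught by its specific handler, not KeyError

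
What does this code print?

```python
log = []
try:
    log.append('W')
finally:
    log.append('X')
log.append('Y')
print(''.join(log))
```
WXY

try/finally without except, no exception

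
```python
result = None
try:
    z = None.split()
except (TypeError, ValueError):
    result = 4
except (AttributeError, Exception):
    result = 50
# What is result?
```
50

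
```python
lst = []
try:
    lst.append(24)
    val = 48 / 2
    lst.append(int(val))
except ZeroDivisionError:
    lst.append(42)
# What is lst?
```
[24, 24]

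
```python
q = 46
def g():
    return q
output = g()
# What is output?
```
46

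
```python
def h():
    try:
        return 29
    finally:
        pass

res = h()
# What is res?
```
29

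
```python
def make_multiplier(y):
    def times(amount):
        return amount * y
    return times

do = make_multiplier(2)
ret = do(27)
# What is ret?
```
54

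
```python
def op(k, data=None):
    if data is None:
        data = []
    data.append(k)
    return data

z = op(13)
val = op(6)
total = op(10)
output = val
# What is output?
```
[6]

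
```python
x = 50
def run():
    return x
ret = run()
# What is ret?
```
50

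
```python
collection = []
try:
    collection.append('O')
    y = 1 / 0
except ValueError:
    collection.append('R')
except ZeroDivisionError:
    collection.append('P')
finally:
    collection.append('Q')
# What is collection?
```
['O', 'P', 'Q']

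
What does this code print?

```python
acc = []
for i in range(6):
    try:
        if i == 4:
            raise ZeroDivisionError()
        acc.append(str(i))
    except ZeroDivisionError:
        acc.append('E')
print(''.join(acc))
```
0123E5

Exception on i=4 caught, loop continues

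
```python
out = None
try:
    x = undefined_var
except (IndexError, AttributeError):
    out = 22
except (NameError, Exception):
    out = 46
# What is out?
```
46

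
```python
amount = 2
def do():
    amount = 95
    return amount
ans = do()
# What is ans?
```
95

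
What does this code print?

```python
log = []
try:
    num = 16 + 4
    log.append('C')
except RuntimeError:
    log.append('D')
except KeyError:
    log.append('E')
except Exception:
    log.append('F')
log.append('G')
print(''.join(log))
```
CG

No exception, try block completes normally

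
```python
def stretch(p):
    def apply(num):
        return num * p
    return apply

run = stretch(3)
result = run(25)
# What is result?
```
75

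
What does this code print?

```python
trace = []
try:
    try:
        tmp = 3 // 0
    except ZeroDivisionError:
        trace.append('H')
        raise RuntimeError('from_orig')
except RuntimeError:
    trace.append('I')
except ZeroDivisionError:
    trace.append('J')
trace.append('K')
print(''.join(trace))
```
HIK

RuntimeError raised and caught, original ZeroDivisionError not re-raised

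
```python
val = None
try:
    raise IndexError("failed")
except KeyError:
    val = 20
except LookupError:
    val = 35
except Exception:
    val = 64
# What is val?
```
35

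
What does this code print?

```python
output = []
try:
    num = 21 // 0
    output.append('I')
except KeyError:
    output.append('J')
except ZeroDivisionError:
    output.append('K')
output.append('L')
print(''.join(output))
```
KL

ZeroDivisionError is caught by its specific handler, not KeyError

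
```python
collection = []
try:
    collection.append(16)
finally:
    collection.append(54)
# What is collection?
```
[16, 54]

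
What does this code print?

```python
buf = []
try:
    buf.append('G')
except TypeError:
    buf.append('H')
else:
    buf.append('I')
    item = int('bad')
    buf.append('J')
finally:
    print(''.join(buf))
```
GI

Try succeeds, else appends 'I', ValueError in else is uncaught, finally prints before exception propagates ('J' never appended)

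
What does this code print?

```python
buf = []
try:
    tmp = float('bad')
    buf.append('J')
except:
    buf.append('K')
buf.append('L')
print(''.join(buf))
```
KL

Exception raised in try, caught by bare except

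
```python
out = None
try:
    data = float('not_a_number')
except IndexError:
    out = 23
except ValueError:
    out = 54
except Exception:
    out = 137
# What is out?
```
54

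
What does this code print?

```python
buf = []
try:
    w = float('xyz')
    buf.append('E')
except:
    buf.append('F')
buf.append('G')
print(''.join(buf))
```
FG

Exception raised in try, caught by bare except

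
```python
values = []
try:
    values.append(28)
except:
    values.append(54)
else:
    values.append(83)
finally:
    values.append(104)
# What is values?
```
[28, 83, 104]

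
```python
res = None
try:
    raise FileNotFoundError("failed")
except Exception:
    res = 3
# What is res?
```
3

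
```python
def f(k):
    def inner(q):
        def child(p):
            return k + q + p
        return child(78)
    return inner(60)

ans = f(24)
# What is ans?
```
162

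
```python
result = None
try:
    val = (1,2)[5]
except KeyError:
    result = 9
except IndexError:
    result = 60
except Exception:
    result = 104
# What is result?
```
60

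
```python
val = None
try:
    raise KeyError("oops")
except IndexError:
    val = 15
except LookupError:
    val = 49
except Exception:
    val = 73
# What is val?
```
49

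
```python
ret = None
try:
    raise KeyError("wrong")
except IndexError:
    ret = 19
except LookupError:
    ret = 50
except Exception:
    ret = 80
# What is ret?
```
50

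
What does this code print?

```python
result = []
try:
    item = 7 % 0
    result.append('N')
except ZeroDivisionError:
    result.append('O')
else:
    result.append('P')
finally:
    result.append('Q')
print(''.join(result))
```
OQ

Exception: except runs, else skipped, finally runs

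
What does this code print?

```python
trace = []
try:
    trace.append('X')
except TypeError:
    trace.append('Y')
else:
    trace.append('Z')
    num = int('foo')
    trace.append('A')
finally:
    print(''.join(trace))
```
XZ

Try succeeds, else appends 'Z', ValueError in else is uncaught, finally prints before exception propagates ('A' never appended)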